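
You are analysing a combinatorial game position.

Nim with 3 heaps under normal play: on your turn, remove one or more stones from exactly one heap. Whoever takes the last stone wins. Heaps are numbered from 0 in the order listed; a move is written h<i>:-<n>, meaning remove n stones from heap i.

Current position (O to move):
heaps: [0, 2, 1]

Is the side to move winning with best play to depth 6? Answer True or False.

p1 O@[(0,2,1)]: h1:-1[(0,1,1)]+1* h1:-2[(0,0,1)]-1 h2:-1[(0,2,0)]-1
p2 X@[(0,1,1)]: h1:-1[(0,0,1)]-1* h2:-1[(0,1,0)]-1
p3 O@[(0,0,1)]: h2:-1[(0,0,0)]+1*
p4 X@[(0,0,0)] terminal -1; root [(0,2,1)] d6

O winning at [(0,2,1)]: True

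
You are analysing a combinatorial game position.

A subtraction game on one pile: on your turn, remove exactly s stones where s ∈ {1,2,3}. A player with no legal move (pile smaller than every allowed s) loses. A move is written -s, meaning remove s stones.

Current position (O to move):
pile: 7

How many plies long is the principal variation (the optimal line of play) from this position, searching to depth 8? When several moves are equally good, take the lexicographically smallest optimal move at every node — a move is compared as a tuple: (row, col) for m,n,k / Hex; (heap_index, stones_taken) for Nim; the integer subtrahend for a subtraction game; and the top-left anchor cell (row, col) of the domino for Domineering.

PV length from [7]: 3 plies

[7] O move#1: -1:-1/6, -2:-1/5, -3:+1/4*
[4] X move#2: -1:-1/3*, -2:-1/2, -3:-1/1
[3] O move#3: -1:-1/2, -2:-1/1, -3:+1/0*
[0] end (terminal -1, X#4); searched 7 to 8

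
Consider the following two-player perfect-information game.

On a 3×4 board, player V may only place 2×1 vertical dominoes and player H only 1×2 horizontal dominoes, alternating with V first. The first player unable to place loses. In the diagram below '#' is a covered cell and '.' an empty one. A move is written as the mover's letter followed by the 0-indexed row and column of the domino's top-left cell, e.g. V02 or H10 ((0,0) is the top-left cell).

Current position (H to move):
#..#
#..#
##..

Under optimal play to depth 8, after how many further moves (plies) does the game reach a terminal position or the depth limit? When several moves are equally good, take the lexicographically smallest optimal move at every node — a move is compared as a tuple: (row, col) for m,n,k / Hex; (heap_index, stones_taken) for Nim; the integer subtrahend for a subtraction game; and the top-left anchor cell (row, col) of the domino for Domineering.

PV length from [#..#/#..#/##..]: 1 ply

ply 1, H at #..#/#..#/##.. | H01=-1→####/#..#/##..; H11=+1→#..#/####/##..*; H22=-1→#..#/#..#/####
ply 2: #..#/####/##.. is terminal -1 (V); from #..#/#..#/##.. depth 8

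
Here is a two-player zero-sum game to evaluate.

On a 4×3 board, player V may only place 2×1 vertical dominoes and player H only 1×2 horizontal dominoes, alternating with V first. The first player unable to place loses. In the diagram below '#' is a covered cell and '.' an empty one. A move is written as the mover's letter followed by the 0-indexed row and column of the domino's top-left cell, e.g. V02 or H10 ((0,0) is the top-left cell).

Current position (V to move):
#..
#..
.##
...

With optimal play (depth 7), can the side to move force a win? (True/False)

V winning at [#../#../.##/...]: True

p1 V@[#../#../.##/...]: V01[##./##./.##/...]+1* V02[#.#/#.#/.##/...]+1 V20[#../#../###/#..]-1
p2 H@[##./##./.##/...]: H30[##./##./.##/##.]-1* H31[##./##./.##/.##]-1
p3 V@[##./##./.##/##.]: V02[###/###/.##/##.]+1*
p4 H@[###/###/.##/##.] terminal -1; root [#../#../.##/...] d7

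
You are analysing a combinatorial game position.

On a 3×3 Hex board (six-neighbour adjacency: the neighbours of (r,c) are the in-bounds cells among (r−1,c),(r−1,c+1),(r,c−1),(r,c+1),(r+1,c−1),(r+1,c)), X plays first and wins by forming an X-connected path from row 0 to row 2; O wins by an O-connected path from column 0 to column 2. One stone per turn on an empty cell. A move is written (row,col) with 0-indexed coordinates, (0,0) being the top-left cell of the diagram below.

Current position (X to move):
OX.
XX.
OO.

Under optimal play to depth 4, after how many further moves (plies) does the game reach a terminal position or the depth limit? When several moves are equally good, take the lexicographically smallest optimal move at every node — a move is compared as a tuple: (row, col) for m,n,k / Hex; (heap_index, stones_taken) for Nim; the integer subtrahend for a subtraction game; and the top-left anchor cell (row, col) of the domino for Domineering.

p1 X@[OX./XX./OO.]: (0,2)[OXX/XX./OO.]-1* (1,2)[OX./XXX/OO.]-1 (2,2)[OX./XX./OOX]-1
p2 O@[OXX/XX./OO.]: (1,2)[OXX/XXO/OO.]+1* (2,2)[OXX/XX./OOO]+1
p3 X@[OXX/XXO/OO.] terminal -1; root [OX./XX./OO.] d4

PV length from [OX./XX./OO.]: 2 plies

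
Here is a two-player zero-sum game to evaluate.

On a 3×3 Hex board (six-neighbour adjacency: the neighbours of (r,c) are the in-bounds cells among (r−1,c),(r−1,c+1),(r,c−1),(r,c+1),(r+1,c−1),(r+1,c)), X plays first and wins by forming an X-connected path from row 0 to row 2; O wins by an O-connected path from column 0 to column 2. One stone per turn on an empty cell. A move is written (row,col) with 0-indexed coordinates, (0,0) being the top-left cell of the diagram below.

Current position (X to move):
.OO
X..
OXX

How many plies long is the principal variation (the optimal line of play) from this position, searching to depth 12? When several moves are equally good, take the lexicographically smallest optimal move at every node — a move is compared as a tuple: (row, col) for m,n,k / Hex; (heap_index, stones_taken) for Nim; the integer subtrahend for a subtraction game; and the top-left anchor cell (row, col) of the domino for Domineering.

p1 X@[.OO/X../OXX]: (0,0)[XOO/X../OXX]-1* (1,1)[.OO/XX./OXX]-1 (1,2)[.OO/X.X/OXX]-1
p2 O@[XOO/X../OXX]: (1,1)[XOO/XO./OXX]+1* (1,2)[XOO/X.O/OXX]-1
p3 X@[XOO/XO./OXX] terminal -1; root [.OO/X../OXX] d12

PV length from [.OO/X../OXX]: 2 plies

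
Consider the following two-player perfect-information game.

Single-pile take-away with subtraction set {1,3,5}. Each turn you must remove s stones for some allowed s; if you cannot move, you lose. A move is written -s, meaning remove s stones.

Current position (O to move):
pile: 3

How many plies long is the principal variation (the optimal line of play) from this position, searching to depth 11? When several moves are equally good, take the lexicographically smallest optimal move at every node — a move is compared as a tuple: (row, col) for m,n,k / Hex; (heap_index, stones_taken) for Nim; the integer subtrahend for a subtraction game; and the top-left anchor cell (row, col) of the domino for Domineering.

ply 1, O at 3 | -1=+1→2*; -3=+1→0
ply 2, X at 2 | -1=-1→1*
ply 3, O at 1 | -1=+1→0*
ply 4: 0 is terminal -1 (X); from 3 depth 11

PV length from [3]: 3 plies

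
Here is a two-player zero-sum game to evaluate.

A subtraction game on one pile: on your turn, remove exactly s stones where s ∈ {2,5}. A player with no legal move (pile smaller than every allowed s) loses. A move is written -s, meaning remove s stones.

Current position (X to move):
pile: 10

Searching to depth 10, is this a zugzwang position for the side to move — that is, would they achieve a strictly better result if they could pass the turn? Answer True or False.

zugzwang(10, X) = False

ply 1, X at 10 | -2=+1→8*; -5=-1→5
ply 2, O at 8 | -2=-1→6*; -5=-1→3
ply 3, X at 6 | -2=+1→4*; -5=+1→1
ply 4, O at 4 | -2=-1→2*
ply 5, X at 2 | -2=+1→0*
ply 6: 0 is terminal -1 (O); from 10 depth 10
suppose X passes — search the same position with O to move:
pass> ply 1, O at 10 | -2=+1→8*; -5=-1→5
pass> ply 2, X at 8 | -2=-1→6*; -5=-1→3
pass> ply 3, O at 6 | -2=+1→4*; -5=+1→1
pass> ply 4, X at 4 | -2=-1→2*
pass> ply 5, O at 2 | -2=+1→0*
pass> ply 6: 0 is terminal -1 (X); from 10 depth 10
for X: play +1, pass -1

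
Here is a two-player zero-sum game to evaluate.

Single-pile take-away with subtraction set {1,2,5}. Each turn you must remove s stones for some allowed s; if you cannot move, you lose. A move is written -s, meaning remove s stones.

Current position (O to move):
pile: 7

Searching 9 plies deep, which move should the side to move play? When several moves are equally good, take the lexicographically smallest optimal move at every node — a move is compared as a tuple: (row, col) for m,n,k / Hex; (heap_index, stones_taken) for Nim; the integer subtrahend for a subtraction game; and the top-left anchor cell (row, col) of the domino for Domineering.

ply 1, O at 7 | -1=+1→6*; -2=-1→5; -5=-1→2
ply 2, X at 6 | -1=-1→5*; -2=-1→4; -5=-1→1
ply 3, O at 5 | -1=-1→4; -2=+1→3*; -5=+1→0
ply 4, X at 3 | -1=-1→2*; -2=-1→1
ply 5, O at 2 | -1=-1→1; -2=+1→0*
ply 6: 0 is terminal -1 (X); from 7 depth 9

O's best at [7]: -1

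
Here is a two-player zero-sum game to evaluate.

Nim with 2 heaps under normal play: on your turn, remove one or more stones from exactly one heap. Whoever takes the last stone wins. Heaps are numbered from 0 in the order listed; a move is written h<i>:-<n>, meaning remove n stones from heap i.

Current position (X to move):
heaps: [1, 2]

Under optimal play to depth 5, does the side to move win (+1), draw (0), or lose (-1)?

value((1,2), X) = +1

[(1,2)] X move#1: h0:-1:-1/(0,2), h1:-1:+1/(1,1)*, h1:-2:-1/(1,0)
[(1,1)] O move#2: h0:-1:-1/(0,1)*, h1:-1:-1/(1,0)
[(0,1)] X move#3: h1:-1:+1/(0,0)*
[(0,0)] end (terminal -1, O#4); searched (1,2) to 5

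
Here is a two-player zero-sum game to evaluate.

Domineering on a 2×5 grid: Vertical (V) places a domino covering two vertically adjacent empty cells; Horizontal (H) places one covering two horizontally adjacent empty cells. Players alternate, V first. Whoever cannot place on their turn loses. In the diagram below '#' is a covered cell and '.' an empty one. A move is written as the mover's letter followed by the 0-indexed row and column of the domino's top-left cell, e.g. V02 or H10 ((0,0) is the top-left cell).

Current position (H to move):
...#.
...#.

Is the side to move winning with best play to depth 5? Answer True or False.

H winning at [...#./...#.]: False

p1 H@[...#./...#.]: H00[##.#./...#.]-1* H01[.###./...#.]-1 H10[...#./##.#.]-1 H11[...#./.###.]-1
p2 V@[##.#./...#.]: V02[####./..##.]+1* V04[##.##/...##]-1
p3 H@[####./..##.]: H10[####./####.]-1*
p4 V@[####./####.]: V04[#####/#####]+1*
p5 H@[#####/#####] terminal -1; root [...#./...#.] d5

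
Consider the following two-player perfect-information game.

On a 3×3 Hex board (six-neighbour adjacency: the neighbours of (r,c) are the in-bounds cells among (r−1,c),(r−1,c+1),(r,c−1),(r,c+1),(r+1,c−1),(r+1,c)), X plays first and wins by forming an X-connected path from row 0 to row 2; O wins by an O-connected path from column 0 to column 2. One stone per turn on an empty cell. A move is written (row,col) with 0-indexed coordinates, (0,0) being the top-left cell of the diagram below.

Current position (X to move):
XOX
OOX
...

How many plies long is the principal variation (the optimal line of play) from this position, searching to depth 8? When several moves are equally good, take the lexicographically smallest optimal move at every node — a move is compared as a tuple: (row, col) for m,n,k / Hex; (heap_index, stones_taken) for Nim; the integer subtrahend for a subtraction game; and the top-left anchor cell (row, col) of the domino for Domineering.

p1 X@[XOX/OOX/...]: (2,0)[XOX/OOX/X..]+1* (2,1)[XOX/OOX/.X.]+1 (2,2)[XOX/OOX/..X]+1
p2 O@[XOX/OOX/X..]: (2,1)[XOX/OOX/XO.]-1* (2,2)[XOX/OOX/X.O]-1
p3 X@[XOX/OOX/XO.]: (2,2)[XOX/OOX/XOX]+1*
p4 O@[XOX/OOX/XOX] terminal -1; root [XOX/OOX/...] d8

PV length from [XOX/OOX/...]: 3 plies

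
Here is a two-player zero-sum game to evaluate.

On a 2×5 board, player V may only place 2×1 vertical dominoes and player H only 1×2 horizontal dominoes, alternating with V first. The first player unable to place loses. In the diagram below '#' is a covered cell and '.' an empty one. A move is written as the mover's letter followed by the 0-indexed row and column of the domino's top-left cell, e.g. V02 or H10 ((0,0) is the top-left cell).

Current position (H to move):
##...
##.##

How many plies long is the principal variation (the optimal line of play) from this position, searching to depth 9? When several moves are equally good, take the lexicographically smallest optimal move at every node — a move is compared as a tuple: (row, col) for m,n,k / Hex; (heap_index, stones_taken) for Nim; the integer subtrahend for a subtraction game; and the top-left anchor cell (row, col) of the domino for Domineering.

[##.../##.##] H move#1: H02:+1/####./##.##*, H03:-1/##.##/##.##
[####./##.##] end (terminal -1, V#2); searched ##.../##.## to 9

PV length from [##.../##.##]: 1 ply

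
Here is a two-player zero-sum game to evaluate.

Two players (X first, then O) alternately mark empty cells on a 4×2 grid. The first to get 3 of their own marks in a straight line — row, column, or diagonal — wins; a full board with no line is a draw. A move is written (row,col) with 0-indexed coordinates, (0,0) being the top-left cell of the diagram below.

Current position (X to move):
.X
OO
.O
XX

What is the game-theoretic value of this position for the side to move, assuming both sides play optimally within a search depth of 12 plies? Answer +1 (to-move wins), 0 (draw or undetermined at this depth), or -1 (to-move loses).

[.X/OO/.O/XX] X move#1: (0,0):+0/XX/OO/.O/XX*, (2,0):+0/.X/OO/XO/XX
[XX/OO/.O/XX] O move#2: (2,0):+0/XX/OO/OO/XX*
[XX/OO/OO/XX] end (terminal +0, X#3); searched .X/OO/.O/XX to 12

value(.X/OO/.O/XX, X) = 0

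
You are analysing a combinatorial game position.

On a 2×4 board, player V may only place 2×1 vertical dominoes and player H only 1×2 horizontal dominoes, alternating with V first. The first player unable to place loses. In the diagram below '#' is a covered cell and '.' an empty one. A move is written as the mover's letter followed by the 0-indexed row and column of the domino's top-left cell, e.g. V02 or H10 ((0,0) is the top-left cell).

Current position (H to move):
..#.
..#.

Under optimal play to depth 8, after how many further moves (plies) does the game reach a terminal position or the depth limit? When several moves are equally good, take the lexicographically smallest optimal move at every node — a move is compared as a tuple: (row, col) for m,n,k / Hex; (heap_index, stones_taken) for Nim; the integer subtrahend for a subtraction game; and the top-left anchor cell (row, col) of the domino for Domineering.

PV length from [..#./..#.]: 3 plies

p1 H@[..#./..#.]: H00[###./..#.]+1* H10[..#./###.]+1
p2 V@[###./..#.]: V03[####/..##]-1*
p3 H@[####/..##]: H10[####/####]+1*
p4 V@[####/####] terminal -1; root [..#./..#.] d8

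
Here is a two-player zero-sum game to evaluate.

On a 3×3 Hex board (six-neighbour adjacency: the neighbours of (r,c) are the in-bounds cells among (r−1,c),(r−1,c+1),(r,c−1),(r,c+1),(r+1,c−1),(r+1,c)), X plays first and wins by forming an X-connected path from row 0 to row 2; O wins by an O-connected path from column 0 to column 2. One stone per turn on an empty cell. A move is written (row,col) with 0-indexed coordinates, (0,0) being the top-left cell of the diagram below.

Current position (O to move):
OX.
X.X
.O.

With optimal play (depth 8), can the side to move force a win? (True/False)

ply 1, O at OX./X.X/.O. | (0,2)=-1→OXO/X.X/.O.*; (1,1)=-1→OX./XOX/.O.; (2,0)=-1→OX./X.X/OO.; (2,2)=-1→OX./X.X/.OO
ply 2, X at OXO/X.X/.O. | (1,1)=+1→OXO/XXX/.O.*; (2,0)=+1→OXO/X.X/XO.; (2,2)=+1→OXO/X.X/.OX
ply 3, O at OXO/XXX/.O. | (2,0)=-1→OXO/XXX/OO.*; (2,2)=-1→OXO/XXX/.OO
ply 4, X at OXO/XXX/OO. | (2,2)=+1→OXO/XXX/OOX*
ply 5: OXO/XXX/OOX is terminal -1 (O); from OX./X.X/.O. depth 8

O winning at [OX./X.X/.O.]: False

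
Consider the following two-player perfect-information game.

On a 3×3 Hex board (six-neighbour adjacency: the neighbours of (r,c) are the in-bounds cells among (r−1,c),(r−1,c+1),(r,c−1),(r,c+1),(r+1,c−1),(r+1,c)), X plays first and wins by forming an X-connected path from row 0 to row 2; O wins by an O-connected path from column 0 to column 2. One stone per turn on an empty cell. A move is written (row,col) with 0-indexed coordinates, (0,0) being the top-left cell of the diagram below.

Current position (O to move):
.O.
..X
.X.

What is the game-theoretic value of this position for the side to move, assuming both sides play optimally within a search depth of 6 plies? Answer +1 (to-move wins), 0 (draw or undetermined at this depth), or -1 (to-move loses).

ply 1, O at .O./..X/.X. | (0,0)=-1→OO./..X/.X.; (0,2)=+1→.OO/..X/.X.*; (1,0)=-1→.O./O.X/.X.; (1,1)=-1→.O./.OX/.X.; (2,0)=-1→.O./..X/OX.; (2,2)=-1→.O./..X/.XO
ply 2, X at .OO/..X/.X. | (0,0)=-1→XOO/..X/.X.*; (1,0)=-1→.OO/X.X/.X.; (1,1)=-1→.OO/.XX/.X.; (2,0)=-1→.OO/..X/XX.; (2,2)=-1→.OO/..X/.XX
ply 3, O at XOO/..X/.X. | (1,0)=+1→XOO/O.X/.X.*; (1,1)=+1→XOO/.OX/.X.; (2,0)=+1→XOO/..X/OX.; (2,2)=-1→XOO/..X/.XO
ply 4: XOO/O.X/.X. is terminal -1 (X); from .O./..X/.X. depth 6

value(.O./..X/.X., O) = +1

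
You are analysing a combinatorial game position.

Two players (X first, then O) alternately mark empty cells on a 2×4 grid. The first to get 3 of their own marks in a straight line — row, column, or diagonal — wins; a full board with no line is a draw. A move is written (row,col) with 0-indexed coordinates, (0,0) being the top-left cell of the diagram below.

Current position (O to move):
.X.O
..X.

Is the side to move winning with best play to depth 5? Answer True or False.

O winning at [.X.O/..X.]: False

ply 1, O at .X.O/..X. | (0,0)=-1→OX.O/..X.; (0,2)=-1→.XOO/..X.; (1,0)=+0→.X.O/O.X.*; (1,1)=+0→.X.O/.OX.; (1,3)=+0→.X.O/..XO
ply 2, X at .X.O/O.X. | (0,0)=+0→XX.O/O.X.*; (0,2)=+0→.XXO/O.X.; (1,1)=+0→.X.O/OXX.; (1,3)=+0→.X.O/O.XX
ply 3, O at XX.O/O.X. | (0,2)=+0→XXOO/O.X.*; (1,1)=-1→XX.O/OOX.; (1,3)=-1→XX.O/O.XO
ply 4, X at XXOO/O.X. | (1,1)=+0→XXOO/OXX.*; (1,3)=+0→XXOO/O.XX
ply 5, O at XXOO/OXX. | (1,3)=+0→XXOO/OXXO*
ply 6: XXOO/OXXO is terminal +0 (X); from .X.O/..X. depth 5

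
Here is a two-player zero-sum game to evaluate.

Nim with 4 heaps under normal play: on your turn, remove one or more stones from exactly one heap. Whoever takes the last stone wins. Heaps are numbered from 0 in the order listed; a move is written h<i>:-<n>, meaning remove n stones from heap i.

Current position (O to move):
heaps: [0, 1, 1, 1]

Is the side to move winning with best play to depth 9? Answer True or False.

O winning at [(0,1,1,1)]: True

p1 O@[(0,1,1,1)]: h1:-1[(0,0,1,1)]+1* h2:-1[(0,1,0,1)]+1 h3:-1[(0,1,1,0)]+1
p2 X@[(0,0,1,1)]: h2:-1[(0,0,0,1)]-1* h3:-1[(0,0,1,0)]-1
p3 O@[(0,0,0,1)]: h3:-1[(0,0,0,0)]+1*
p4 X@[(0,0,0,0)] terminal -1; root [(0,1,1,1)] d9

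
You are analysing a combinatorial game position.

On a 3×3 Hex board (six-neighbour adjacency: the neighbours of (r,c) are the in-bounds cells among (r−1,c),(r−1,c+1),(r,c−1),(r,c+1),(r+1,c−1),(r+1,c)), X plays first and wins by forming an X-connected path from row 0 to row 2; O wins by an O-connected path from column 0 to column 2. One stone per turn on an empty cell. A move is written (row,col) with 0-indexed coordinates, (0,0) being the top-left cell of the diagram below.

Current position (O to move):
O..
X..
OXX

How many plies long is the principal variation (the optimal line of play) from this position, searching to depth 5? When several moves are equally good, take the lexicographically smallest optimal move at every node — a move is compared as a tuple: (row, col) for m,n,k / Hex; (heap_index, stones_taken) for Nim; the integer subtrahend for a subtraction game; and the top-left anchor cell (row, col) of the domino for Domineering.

PV length from [O../X../OXX]: 3 plies

p1 O@[O../X../OXX]: (0,1)[OO./X../OXX]-1 (0,2)[O.O/X../OXX]+1* (1,1)[O../XO./OXX]+1 (1,2)[O../X.O/OXX]-1
p2 X@[O.O/X../OXX]: (0,1)[OXO/X../OXX]-1* (1,1)[O.O/XX./OXX]-1 (1,2)[O.O/X.X/OXX]-1
p3 O@[OXO/X../OXX]: (1,1)[OXO/XO./OXX]+1* (1,2)[OXO/X.O/OXX]-1
p4 X@[OXO/XO./OXX] terminal -1; root [O../X../OXX] d5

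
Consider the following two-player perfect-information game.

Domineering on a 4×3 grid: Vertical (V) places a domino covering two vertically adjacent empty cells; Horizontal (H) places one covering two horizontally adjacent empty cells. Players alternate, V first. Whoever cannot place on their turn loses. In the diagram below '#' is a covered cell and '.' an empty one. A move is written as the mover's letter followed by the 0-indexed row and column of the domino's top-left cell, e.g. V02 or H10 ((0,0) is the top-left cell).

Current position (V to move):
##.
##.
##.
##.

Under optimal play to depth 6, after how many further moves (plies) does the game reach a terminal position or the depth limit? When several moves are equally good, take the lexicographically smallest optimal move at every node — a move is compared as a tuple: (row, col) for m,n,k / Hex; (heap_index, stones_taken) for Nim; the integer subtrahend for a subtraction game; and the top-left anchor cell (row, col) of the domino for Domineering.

PV length from [##./##./##./##.]: 1 ply

ply 1, V at ##./##./##./##. | V02=+1→###/###/##./##.*; V12=+1→##./###/###/##.; V22=+1→##./##./###/###
ply 2: ###/###/##./##. is terminal -1 (H); from ##./##./##./##. depth 6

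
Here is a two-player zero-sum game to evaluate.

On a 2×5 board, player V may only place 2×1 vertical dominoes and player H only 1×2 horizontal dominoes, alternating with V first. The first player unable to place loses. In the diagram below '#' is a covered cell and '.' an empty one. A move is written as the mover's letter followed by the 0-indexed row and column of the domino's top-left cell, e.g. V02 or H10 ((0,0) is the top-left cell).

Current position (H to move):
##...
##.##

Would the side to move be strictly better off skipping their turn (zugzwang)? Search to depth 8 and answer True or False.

zugzwang(##.../##.##, H) = False

p1 H@[##.../##.##]: H02[####./##.##]+1* H03[##.##/##.##]-1
p2 V@[####./##.##] terminal -1; root [##.../##.##] d8
if H skipped the turn, V would face:
~ p1 V@[##.../##.##]: V02[###../#####]-1*
~ p2 H@[###../#####]: H03[#####/#####]+1*
~ p3 V@[#####/#####] terminal -1; root [##.../##.##] d8
compare (H): move=+1 vs pass=+1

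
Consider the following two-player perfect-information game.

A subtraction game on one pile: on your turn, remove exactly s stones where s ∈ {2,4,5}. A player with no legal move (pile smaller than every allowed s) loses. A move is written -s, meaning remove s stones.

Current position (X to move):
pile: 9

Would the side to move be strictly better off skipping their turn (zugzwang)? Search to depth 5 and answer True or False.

zugzwang(9, X) = False

ply 1, X at 9 | -2=+1→7*; -4=-1→5; -5=-1→4
ply 2, O at 7 | -2=-1→5*; -4=-1→3; -5=-1→2
ply 3, X at 5 | -2=-1→3; -4=+1→1*; -5=+1→0
ply 4: 1 is terminal -1 (O); from 9 depth 5
pass branch (O moves first from the same position):
  | ply 1, O at 9 | -2=+1→7*; -4=-1→5; -5=-1→4
  | ply 2, X at 7 | -2=-1→5*; -4=-1→3; -5=-1→2
  | ply 3, O at 5 | -2=-1→3; -4=+1→1*; -5=+1→0
  | ply 4: 1 is terminal -1 (X); from 9 depth 5
X moving scores +1; X passing scores -1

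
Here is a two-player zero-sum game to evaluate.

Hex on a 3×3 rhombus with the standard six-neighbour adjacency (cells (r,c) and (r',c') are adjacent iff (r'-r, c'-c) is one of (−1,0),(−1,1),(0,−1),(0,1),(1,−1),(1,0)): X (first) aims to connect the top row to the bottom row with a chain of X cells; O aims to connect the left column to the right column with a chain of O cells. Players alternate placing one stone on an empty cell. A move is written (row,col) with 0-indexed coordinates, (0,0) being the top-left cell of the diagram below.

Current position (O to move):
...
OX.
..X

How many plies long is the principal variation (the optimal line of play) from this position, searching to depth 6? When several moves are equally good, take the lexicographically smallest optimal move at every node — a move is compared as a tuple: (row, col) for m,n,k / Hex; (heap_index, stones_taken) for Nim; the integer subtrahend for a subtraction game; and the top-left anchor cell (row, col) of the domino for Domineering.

PV length from [.../OX./..X]: 4 plies

ply 1, O at .../OX./..X | (0,0)=-1→O../OX./..X*; (0,1)=-1→.O./OX./..X; (0,2)=-1→..O/OX./..X; (1,2)=-1→.../OXO/..X; (2,0)=-1→.../OX./O.X; (2,1)=-1→.../OX./.OX
ply 2, X at O../OX./..X | (0,1)=+1→OX./OX./..X*; (0,2)=+1→O.X/OX./..X; (1,2)=+1→O../OXX/..X; (2,0)=+1→O../OX./X.X; (2,1)=+1→O../OX./.XX
ply 3, O at OX./OX./..X | (0,2)=-1→OXO/OX./..X*; (1,2)=-1→OX./OXO/..X; (2,0)=-1→OX./OX./O.X; (2,1)=-1→OX./OX./.OX
ply 4, X at OXO/OX./..X | (1,2)=+1→OXO/OXX/..X*; (2,0)=+1→OXO/OX./X.X; (2,1)=+1→OXO/OX./.XX
ply 5: OXO/OXX/..X is terminal -1 (O); from .../OX./..X depth 6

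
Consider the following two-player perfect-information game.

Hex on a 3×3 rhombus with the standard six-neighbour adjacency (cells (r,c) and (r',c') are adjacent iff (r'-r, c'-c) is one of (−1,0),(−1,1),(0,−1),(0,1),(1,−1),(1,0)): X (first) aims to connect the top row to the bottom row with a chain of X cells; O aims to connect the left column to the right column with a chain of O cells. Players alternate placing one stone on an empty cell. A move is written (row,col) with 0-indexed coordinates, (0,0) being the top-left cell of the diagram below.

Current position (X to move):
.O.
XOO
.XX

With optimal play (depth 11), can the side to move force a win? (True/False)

[.O./XOO/.XX] X move#1: (0,0):-1/XO./XOO/.XX*, (0,2):-1/.OX/XOO/.XX, (2,0):-1/.O./XOO/XXX
[XO./XOO/.XX] O move#2: (0,2):-1/XOO/XOO/.XX, (2,0):+1/XO./XOO/OXX*
[XO./XOO/OXX] end (terminal -1, X#3); searched .O./XOO/.XX to 11

X winning at [.O./XOO/.XX]: False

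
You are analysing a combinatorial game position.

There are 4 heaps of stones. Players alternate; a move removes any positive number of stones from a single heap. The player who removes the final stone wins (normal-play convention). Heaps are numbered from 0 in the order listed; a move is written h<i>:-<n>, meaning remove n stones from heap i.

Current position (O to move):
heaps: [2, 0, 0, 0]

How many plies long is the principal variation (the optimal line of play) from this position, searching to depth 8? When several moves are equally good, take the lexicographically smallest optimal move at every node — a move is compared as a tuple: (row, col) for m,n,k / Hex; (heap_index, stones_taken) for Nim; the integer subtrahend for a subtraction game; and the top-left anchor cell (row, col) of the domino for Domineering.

PV length from [(2,0,0,0)]: 1 ply

ply 1, O at (2,0,0,0) | h0:-1=-1→(1,0,0,0); h0:-2=+1→(0,0,0,0)*
ply 2: (0,0,0,0) is terminal -1 (X); from (2,0,0,0) depth 8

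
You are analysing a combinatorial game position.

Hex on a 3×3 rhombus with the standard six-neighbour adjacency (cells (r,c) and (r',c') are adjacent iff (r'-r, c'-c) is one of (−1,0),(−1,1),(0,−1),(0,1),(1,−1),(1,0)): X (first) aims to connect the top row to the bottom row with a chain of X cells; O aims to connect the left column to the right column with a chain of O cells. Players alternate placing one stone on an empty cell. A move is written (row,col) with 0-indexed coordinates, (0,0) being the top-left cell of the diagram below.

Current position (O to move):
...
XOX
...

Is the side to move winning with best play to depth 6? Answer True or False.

O winning at [.../XOX/...]: False

[.../XOX/...] O move#1: (0,0):-1/O../XOX/...*, (0,1):-1/.O./XOX/..., (0,2):-1/..O/XOX/..., (2,0):-1/.../XOX/O.., (2,1):-1/.../XOX/.O., (2,2):-1/.../XOX/..O
[O../XOX/...] X move#2: (0,1):+1/OX./XOX/...*, (0,2):+1/O.X/XOX/..., (2,0):+1/O../XOX/X.., (2,1):-1/O../XOX/.X., (2,2):-1/O../XOX/..X
[OX./XOX/...] O move#3: (0,2):-1/OXO/XOX/...*, (2,0):-1/OX./XOX/O.., (2,1):-1/OX./XOX/.O., (2,2):-1/OX./XOX/..O
[OXO/XOX/...] X move#4: (2,0):+1/OXO/XOX/X..*, (2,1):-1/OXO/XOX/.X., (2,2):-1/OXO/XOX/..X
[OXO/XOX/X..] end (terminal -1, O#5); searched .../XOX/... to 6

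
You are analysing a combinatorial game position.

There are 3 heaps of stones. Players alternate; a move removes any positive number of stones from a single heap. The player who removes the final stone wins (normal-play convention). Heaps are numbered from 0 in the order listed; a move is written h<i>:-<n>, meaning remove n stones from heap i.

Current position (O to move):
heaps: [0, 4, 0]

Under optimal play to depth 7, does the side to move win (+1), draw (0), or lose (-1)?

p1 O@[(0,4,0)]: h1:-1[(0,3,0)]-1 h1:-2[(0,2,0)]-1 h1:-3[(0,1,0)]-1 h1:-4[(0,0,0)]+1*
p2 X@[(0,0,0)] terminal -1; root [(0,4,0)] d7

value((0,4,0), O) = +1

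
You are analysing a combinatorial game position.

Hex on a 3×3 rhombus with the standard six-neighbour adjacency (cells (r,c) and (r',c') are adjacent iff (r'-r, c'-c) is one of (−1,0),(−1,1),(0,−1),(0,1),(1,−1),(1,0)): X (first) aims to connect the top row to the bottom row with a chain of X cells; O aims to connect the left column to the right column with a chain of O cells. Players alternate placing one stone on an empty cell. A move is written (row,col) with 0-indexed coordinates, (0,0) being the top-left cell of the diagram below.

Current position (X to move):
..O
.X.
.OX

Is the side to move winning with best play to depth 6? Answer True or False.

[..O/.X./.OX] X move#1: (0,0):+1/X.O/.X./.OX*, (0,1):+1/.XO/.X./.OX, (1,0):+1/..O/XX./.OX, (1,2):-1/..O/.XX/.OX, (2,0):-1/..O/.X./XOX
[X.O/.X./.OX] O move#2: (0,1):-1/XOO/.X./.OX*, (1,0):-1/X.O/OX./.OX, (1,2):-1/X.O/.XO/.OX, (2,0):-1/X.O/.X./OOX
[XOO/.X./.OX] X move#3: (1,0):+1/XOO/XX./.OX*, (1,2):-1/XOO/.XX/.OX, (2,0):-1/XOO/.X./XOX
[XOO/XX./.OX] O move#4: (1,2):-1/XOO/XXO/.OX*, (2,0):-1/XOO/XX./OOX
[XOO/XXO/.OX] X move#5: (2,0):+1/XOO/XXO/XOX*
[XOO/XXO/XOX] end (terminal -1, O#6); searched ..O/.X./.OX to 6

X winning at [..O/.X./.OX]: True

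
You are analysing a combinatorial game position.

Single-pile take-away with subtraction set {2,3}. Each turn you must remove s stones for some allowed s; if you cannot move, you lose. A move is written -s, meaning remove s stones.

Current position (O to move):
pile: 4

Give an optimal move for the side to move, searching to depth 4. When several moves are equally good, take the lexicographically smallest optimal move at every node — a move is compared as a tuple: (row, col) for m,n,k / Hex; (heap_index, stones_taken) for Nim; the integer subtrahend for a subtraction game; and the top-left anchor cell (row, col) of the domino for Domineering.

O's best at [4]: -3

p1 O@[4]: -2[2]-1 -3[1]+1*
p2 X@[1] terminal -1; root [4] d4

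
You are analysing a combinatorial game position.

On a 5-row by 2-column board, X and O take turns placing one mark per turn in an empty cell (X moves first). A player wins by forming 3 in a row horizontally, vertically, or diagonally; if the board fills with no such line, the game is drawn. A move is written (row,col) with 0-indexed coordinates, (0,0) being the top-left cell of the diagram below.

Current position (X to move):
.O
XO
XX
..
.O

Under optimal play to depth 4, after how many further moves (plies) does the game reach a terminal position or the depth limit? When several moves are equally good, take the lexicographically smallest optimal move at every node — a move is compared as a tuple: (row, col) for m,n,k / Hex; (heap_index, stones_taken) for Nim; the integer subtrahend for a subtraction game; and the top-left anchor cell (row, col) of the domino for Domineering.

PV length from [.O/XO/XX/../.O]: 1 ply

[.O/XO/XX/../.O] X move#1: (0,0):+1/XO/XO/XX/../.O*, (3,0):+1/.O/XO/XX/X./.O, (3,1):+1/.O/XO/XX/.X/.O, (4,0):+1/.O/XO/XX/../XO
[XO/XO/XX/../.O] end (terminal -1, O#2); searched .O/XO/XX/../.O to 4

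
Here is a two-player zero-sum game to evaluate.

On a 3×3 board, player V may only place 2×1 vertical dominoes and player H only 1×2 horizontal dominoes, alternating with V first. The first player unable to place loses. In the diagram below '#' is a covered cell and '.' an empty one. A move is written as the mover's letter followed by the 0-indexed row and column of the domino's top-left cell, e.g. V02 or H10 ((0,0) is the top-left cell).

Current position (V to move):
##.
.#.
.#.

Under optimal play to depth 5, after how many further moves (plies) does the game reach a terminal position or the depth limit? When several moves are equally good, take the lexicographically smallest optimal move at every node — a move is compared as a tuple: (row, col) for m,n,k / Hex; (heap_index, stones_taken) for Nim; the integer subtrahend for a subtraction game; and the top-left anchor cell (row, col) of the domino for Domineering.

PV length from [##./.#./.#.]: 1 ply

ply 1, V at ##./.#./.#. | V02=+1→###/.##/.#.*; V10=+1→##./##./##.; V12=+1→##./.##/.##
ply 2: ###/.##/.#. is terminal -1 (H); from ##./.#./.#. depth 5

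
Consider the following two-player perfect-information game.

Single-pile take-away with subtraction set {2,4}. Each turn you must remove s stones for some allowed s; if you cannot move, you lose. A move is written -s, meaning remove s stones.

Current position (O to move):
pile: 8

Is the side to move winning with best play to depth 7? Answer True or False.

p1 O@[8]: -2[6]+1* -4[4]-1
p2 X@[6]: -2[4]-1* -4[2]-1
p3 O@[4]: -2[2]-1 -4[0]+1*
p4 X@[0] terminal -1; root [8] d7

O winning at [8]: True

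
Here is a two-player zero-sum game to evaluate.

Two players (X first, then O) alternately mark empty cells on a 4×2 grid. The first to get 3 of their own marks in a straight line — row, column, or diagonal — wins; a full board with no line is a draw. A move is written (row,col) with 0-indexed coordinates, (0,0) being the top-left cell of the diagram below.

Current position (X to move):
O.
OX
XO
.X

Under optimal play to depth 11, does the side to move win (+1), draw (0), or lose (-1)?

p1 X@[O./OX/XO/.X]: (0,1)[OX/OX/XO/.X]+0* (3,0)[O./OX/XO/XX]+0
p2 O@[OX/OX/XO/.X]: (3,0)[OX/OX/XO/OX]+0*
p3 X@[OX/OX/XO/OX] terminal +0; root [O./OX/XO/.X] d11

value(O./OX/XO/.X, X) = 0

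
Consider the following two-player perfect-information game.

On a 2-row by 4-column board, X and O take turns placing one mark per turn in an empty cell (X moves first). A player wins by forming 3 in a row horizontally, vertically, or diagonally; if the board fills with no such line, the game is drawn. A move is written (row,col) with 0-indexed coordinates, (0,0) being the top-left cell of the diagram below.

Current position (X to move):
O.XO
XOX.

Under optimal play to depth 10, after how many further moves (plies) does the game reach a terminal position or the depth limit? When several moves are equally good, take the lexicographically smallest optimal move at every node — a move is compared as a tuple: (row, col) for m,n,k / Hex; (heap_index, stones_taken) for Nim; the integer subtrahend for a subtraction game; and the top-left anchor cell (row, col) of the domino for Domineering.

p1 X@[O.XO/XOX.]: (0,1)[OXXO/XOX.]+0* (1,3)[O.XO/XOXX]+0
p2 O@[OXXO/XOX.]: (1,3)[OXXO/XOXO]+0*
p3 X@[OXXO/XOXO] terminal +0; root [O.XO/XOX.] d10

PV length from [O.XO/XOX.]: 2 plies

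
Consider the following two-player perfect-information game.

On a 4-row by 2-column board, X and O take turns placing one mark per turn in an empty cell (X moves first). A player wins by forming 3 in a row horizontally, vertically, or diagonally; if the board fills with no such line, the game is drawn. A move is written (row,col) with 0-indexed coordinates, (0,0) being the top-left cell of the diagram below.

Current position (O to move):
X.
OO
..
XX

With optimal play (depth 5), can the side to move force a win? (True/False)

O winning at [X./OO/../XX]: False

p1 O@[X./OO/../XX]: (0,1)[XO/OO/../XX]+0* (2,0)[X./OO/O./XX]+0 (2,1)[X./OO/.O/XX]+0
p2 X@[XO/OO/../XX]: (2,0)[XO/OO/X./XX]-1 (2,1)[XO/OO/.X/XX]+0*
p3 O@[XO/OO/.X/XX]: (2,0)[XO/OO/OX/XX]+0*
p4 X@[XO/OO/OX/XX] terminal +0; root [X./OO/../XX] d5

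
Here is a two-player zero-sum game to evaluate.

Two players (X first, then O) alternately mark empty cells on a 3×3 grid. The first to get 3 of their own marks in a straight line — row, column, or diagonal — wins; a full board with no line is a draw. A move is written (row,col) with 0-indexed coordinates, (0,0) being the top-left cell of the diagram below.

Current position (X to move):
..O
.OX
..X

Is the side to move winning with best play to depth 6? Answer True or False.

[..O/.OX/..X] X move#1: (0,0):-1/X.O/.OX/..X, (0,1):-1/.XO/.OX/..X, (1,0):-1/..O/XOX/..X, (2,0):+0/..O/.OX/X.X*, (2,1):-1/..O/.OX/.XX
[..O/.OX/X.X] O move#2: (0,0):-1/O.O/.OX/X.X, (0,1):-1/.OO/.OX/X.X, (1,0):-1/..O/OOX/X.X, (2,1):+0/..O/.OX/XOX*
[..O/.OX/XOX] X move#3: (0,0):-1/X.O/.OX/XOX, (0,1):+0/.XO/.OX/XOX*, (1,0):-1/..O/XOX/XOX
[.XO/.OX/XOX] O move#4: (0,0):+0/OXO/.OX/XOX*, (1,0):+0/.XO/OOX/XOX
[OXO/.OX/XOX] X move#5: (1,0):+0/OXO/XOX/XOX*
[OXO/XOX/XOX] end (terminal +0, O#6); searched ..O/.OX/..X to 6

X winning at [..O/.OX/..X]: False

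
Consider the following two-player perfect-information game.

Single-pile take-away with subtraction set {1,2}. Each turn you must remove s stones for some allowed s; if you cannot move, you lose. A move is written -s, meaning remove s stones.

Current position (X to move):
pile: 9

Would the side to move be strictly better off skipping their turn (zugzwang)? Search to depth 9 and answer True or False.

ply 1, X at 9 | -1=-1→8*; -2=-1→7
ply 2, O at 8 | -1=-1→7; -2=+1→6*
ply 3, X at 6 | -1=-1→5*; -2=-1→4
ply 4, O at 5 | -1=-1→4; -2=+1→3*
ply 5, X at 3 | -1=-1→2*; -2=-1→1
ply 6, O at 2 | -1=-1→1; -2=+1→0*
ply 7: 0 is terminal -1 (X); from 9 depth 9
suppose X passes — search the same position with O to move:
pass> ply 1, O at 9 | -1=-1→8*; -2=-1→7
pass> ply 2, X at 8 | -1=-1→7; -2=+1→6*
pass> ply 3, O at 6 | -1=-1→5*; -2=-1→4
pass> ply 4, X at 5 | -1=-1→4; -2=+1→3*
pass> ply 5, O at 3 | -1=-1→2*; -2=-1→1
pass> ply 6, X at 2 | -1=-1→1; -2=+1→0*
pass> ply 7: 0 is terminal -1 (O); from 9 depth 9
for X: play -1, pass +1

zugzwang(9, X) = True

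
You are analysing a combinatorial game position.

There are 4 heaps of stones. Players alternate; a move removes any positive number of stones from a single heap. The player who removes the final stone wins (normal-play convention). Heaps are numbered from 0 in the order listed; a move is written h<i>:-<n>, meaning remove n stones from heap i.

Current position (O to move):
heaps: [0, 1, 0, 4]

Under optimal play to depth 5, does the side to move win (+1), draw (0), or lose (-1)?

value((0,1,0,4), O) = +1

[(0,1,0,4)] O move#1: h1:-1:-1/(0,0,0,4), h3:-1:-1/(0,1,0,3), h3:-2:-1/(0,1,0,2), h3:-3:+1/(0,1,0,1)*, h3:-4:-1/(0,1,0,0)
[(0,1,0,1)] X move#2: h1:-1:-1/(0,0,0,1)*, h3:-1:-1/(0,1,0,0)
[(0,0,0,1)] O move#3: h3:-1:+1/(0,0,0,0)*
[(0,0,0,0)] end (terminal -1, X#4); searched (0,1,0,4) to 5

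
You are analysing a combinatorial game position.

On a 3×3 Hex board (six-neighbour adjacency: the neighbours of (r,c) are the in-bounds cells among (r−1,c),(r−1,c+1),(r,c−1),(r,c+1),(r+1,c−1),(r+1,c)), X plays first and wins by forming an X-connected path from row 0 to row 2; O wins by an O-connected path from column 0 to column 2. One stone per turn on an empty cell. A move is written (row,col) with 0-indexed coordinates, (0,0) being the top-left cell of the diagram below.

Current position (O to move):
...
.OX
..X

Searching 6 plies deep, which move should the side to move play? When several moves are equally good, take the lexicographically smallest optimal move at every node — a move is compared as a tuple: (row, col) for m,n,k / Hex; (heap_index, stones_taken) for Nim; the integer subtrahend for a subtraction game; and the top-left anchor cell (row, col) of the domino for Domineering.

O's best at [.../.OX/..X]: (0,2)

p1 O@[.../.OX/..X]: (0,0)[O../.OX/..X]-1 (0,1)[.O./.OX/..X]-1 (0,2)[..O/.OX/..X]+1* (1,0)[.../OOX/..X]-1 (2,0)[.../.OX/O.X]-1 (2,1)[.../.OX/.OX]-1
p2 X@[..O/.OX/..X]: (0,0)[X.O/.OX/..X]-1* (0,1)[.XO/.OX/..X]-1 (1,0)[..O/XOX/..X]-1 (2,0)[..O/.OX/X.X]-1 (2,1)[..O/.OX/.XX]-1
p3 O@[X.O/.OX/..X]: (0,1)[XOO/.OX/..X]+1* (1,0)[X.O/OOX/..X]+1 (2,0)[X.O/.OX/O.X]+1 (2,1)[X.O/.OX/.OX]+1
p4 X@[XOO/.OX/..X]: (1,0)[XOO/XOX/..X]-1* (2,0)[XOO/.OX/X.X]-1 (2,1)[XOO/.OX/.XX]-1
p5 O@[XOO/XOX/..X]: (2,0)[XOO/XOX/O.X]+1* (2,1)[XOO/XOX/.OX]-1
p6 X@[XOO/XOX/O.X] terminal -1; root [.../.OX/..X] d6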